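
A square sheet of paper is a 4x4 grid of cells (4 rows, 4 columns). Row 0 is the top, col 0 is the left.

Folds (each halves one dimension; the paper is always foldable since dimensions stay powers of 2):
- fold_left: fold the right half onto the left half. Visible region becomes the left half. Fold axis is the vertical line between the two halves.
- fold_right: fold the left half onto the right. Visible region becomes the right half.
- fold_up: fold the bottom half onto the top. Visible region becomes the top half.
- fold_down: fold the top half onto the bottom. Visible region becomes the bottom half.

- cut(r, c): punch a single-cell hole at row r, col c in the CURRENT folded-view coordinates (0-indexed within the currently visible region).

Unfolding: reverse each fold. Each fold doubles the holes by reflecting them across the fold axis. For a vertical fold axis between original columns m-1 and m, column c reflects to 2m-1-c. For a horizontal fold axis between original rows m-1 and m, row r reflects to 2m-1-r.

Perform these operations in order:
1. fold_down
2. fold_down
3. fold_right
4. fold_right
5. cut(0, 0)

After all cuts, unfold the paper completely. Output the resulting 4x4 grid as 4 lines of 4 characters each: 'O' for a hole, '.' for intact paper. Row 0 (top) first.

Answer: OOOO
OOOO
OOOO
OOOO

Derivation:
Op 1 fold_down: fold axis h@2; visible region now rows[2,4) x cols[0,4) = 2x4
Op 2 fold_down: fold axis h@3; visible region now rows[3,4) x cols[0,4) = 1x4
Op 3 fold_right: fold axis v@2; visible region now rows[3,4) x cols[2,4) = 1x2
Op 4 fold_right: fold axis v@3; visible region now rows[3,4) x cols[3,4) = 1x1
Op 5 cut(0, 0): punch at orig (3,3); cuts so far [(3, 3)]; region rows[3,4) x cols[3,4) = 1x1
Unfold 1 (reflect across v@3): 2 holes -> [(3, 2), (3, 3)]
Unfold 2 (reflect across v@2): 4 holes -> [(3, 0), (3, 1), (3, 2), (3, 3)]
Unfold 3 (reflect across h@3): 8 holes -> [(2, 0), (2, 1), (2, 2), (2, 3), (3, 0), (3, 1), (3, 2), (3, 3)]
Unfold 4 (reflect across h@2): 16 holes -> [(0, 0), (0, 1), (0, 2), (0, 3), (1, 0), (1, 1), (1, 2), (1, 3), (2, 0), (2, 1), (2, 2), (2, 3), (3, 0), (3, 1), (3, 2), (3, 3)]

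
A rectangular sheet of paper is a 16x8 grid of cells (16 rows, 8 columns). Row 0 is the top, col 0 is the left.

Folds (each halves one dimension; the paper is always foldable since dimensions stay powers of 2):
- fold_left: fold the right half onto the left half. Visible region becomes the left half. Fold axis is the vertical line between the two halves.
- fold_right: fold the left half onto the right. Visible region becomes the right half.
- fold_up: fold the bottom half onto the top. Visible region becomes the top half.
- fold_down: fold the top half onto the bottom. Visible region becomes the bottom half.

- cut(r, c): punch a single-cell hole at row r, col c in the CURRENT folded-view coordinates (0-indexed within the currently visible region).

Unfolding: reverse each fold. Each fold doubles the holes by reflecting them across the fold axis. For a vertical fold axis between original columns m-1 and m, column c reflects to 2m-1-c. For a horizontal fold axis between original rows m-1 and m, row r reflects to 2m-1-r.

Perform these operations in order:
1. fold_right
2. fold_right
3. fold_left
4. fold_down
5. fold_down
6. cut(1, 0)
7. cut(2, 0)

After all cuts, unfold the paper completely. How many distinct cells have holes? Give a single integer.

Op 1 fold_right: fold axis v@4; visible region now rows[0,16) x cols[4,8) = 16x4
Op 2 fold_right: fold axis v@6; visible region now rows[0,16) x cols[6,8) = 16x2
Op 3 fold_left: fold axis v@7; visible region now rows[0,16) x cols[6,7) = 16x1
Op 4 fold_down: fold axis h@8; visible region now rows[8,16) x cols[6,7) = 8x1
Op 5 fold_down: fold axis h@12; visible region now rows[12,16) x cols[6,7) = 4x1
Op 6 cut(1, 0): punch at orig (13,6); cuts so far [(13, 6)]; region rows[12,16) x cols[6,7) = 4x1
Op 7 cut(2, 0): punch at orig (14,6); cuts so far [(13, 6), (14, 6)]; region rows[12,16) x cols[6,7) = 4x1
Unfold 1 (reflect across h@12): 4 holes -> [(9, 6), (10, 6), (13, 6), (14, 6)]
Unfold 2 (reflect across h@8): 8 holes -> [(1, 6), (2, 6), (5, 6), (6, 6), (9, 6), (10, 6), (13, 6), (14, 6)]
Unfold 3 (reflect across v@7): 16 holes -> [(1, 6), (1, 7), (2, 6), (2, 7), (5, 6), (5, 7), (6, 6), (6, 7), (9, 6), (9, 7), (10, 6), (10, 7), (13, 6), (13, 7), (14, 6), (14, 7)]
Unfold 4 (reflect across v@6): 32 holes -> [(1, 4), (1, 5), (1, 6), (1, 7), (2, 4), (2, 5), (2, 6), (2, 7), (5, 4), (5, 5), (5, 6), (5, 7), (6, 4), (6, 5), (6, 6), (6, 7), (9, 4), (9, 5), (9, 6), (9, 7), (10, 4), (10, 5), (10, 6), (10, 7), (13, 4), (13, 5), (13, 6), (13, 7), (14, 4), (14, 5), (14, 6), (14, 7)]
Unfold 5 (reflect across v@4): 64 holes -> [(1, 0), (1, 1), (1, 2), (1, 3), (1, 4), (1, 5), (1, 6), (1, 7), (2, 0), (2, 1), (2, 2), (2, 3), (2, 4), (2, 5), (2, 6), (2, 7), (5, 0), (5, 1), (5, 2), (5, 3), (5, 4), (5, 5), (5, 6), (5, 7), (6, 0), (6, 1), (6, 2), (6, 3), (6, 4), (6, 5), (6, 6), (6, 7), (9, 0), (9, 1), (9, 2), (9, 3), (9, 4), (9, 5), (9, 6), (9, 7), (10, 0), (10, 1), (10, 2), (10, 3), (10, 4), (10, 5), (10, 6), (10, 7), (13, 0), (13, 1), (13, 2), (13, 3), (13, 4), (13, 5), (13, 6), (13, 7), (14, 0), (14, 1), (14, 2), (14, 3), (14, 4), (14, 5), (14, 6), (14, 7)]

Answer: 64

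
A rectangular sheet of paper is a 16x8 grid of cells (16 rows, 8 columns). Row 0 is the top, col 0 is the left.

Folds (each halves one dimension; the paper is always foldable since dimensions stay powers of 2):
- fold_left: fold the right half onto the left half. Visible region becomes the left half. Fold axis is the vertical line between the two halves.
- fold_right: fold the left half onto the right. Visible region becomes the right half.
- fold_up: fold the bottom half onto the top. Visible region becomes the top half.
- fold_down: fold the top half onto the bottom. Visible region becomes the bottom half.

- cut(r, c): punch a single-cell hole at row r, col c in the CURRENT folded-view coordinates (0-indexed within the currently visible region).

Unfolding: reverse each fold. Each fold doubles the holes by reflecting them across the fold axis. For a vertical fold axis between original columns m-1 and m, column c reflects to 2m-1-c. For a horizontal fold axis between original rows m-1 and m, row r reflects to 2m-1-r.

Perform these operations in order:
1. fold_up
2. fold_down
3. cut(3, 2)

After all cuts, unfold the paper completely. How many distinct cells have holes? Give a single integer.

Op 1 fold_up: fold axis h@8; visible region now rows[0,8) x cols[0,8) = 8x8
Op 2 fold_down: fold axis h@4; visible region now rows[4,8) x cols[0,8) = 4x8
Op 3 cut(3, 2): punch at orig (7,2); cuts so far [(7, 2)]; region rows[4,8) x cols[0,8) = 4x8
Unfold 1 (reflect across h@4): 2 holes -> [(0, 2), (7, 2)]
Unfold 2 (reflect across h@8): 4 holes -> [(0, 2), (7, 2), (8, 2), (15, 2)]

Answer: 4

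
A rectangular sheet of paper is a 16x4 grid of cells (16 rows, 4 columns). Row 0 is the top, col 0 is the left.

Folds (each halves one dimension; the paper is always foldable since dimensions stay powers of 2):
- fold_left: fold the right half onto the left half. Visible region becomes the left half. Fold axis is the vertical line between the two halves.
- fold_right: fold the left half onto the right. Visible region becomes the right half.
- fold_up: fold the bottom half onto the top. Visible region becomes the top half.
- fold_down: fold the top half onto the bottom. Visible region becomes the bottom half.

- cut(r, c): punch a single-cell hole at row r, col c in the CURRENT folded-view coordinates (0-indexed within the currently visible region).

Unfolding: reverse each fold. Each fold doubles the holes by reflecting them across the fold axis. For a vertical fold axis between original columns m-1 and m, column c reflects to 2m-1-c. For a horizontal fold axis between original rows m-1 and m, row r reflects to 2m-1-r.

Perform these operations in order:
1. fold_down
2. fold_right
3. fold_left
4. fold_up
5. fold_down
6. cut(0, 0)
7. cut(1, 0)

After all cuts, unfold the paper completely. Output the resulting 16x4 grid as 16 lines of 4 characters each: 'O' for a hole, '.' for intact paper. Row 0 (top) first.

Op 1 fold_down: fold axis h@8; visible region now rows[8,16) x cols[0,4) = 8x4
Op 2 fold_right: fold axis v@2; visible region now rows[8,16) x cols[2,4) = 8x2
Op 3 fold_left: fold axis v@3; visible region now rows[8,16) x cols[2,3) = 8x1
Op 4 fold_up: fold axis h@12; visible region now rows[8,12) x cols[2,3) = 4x1
Op 5 fold_down: fold axis h@10; visible region now rows[10,12) x cols[2,3) = 2x1
Op 6 cut(0, 0): punch at orig (10,2); cuts so far [(10, 2)]; region rows[10,12) x cols[2,3) = 2x1
Op 7 cut(1, 0): punch at orig (11,2); cuts so far [(10, 2), (11, 2)]; region rows[10,12) x cols[2,3) = 2x1
Unfold 1 (reflect across h@10): 4 holes -> [(8, 2), (9, 2), (10, 2), (11, 2)]
Unfold 2 (reflect across h@12): 8 holes -> [(8, 2), (9, 2), (10, 2), (11, 2), (12, 2), (13, 2), (14, 2), (15, 2)]
Unfold 3 (reflect across v@3): 16 holes -> [(8, 2), (8, 3), (9, 2), (9, 3), (10, 2), (10, 3), (11, 2), (11, 3), (12, 2), (12, 3), (13, 2), (13, 3), (14, 2), (14, 3), (15, 2), (15, 3)]
Unfold 4 (reflect across v@2): 32 holes -> [(8, 0), (8, 1), (8, 2), (8, 3), (9, 0), (9, 1), (9, 2), (9, 3), (10, 0), (10, 1), (10, 2), (10, 3), (11, 0), (11, 1), (11, 2), (11, 3), (12, 0), (12, 1), (12, 2), (12, 3), (13, 0), (13, 1), (13, 2), (13, 3), (14, 0), (14, 1), (14, 2), (14, 3), (15, 0), (15, 1), (15, 2), (15, 3)]
Unfold 5 (reflect across h@8): 64 holes -> [(0, 0), (0, 1), (0, 2), (0, 3), (1, 0), (1, 1), (1, 2), (1, 3), (2, 0), (2, 1), (2, 2), (2, 3), (3, 0), (3, 1), (3, 2), (3, 3), (4, 0), (4, 1), (4, 2), (4, 3), (5, 0), (5, 1), (5, 2), (5, 3), (6, 0), (6, 1), (6, 2), (6, 3), (7, 0), (7, 1), (7, 2), (7, 3), (8, 0), (8, 1), (8, 2), (8, 3), (9, 0), (9, 1), (9, 2), (9, 3), (10, 0), (10, 1), (10, 2), (10, 3), (11, 0), (11, 1), (11, 2), (11, 3), (12, 0), (12, 1), (12, 2), (12, 3), (13, 0), (13, 1), (13, 2), (13, 3), (14, 0), (14, 1), (14, 2), (14, 3), (15, 0), (15, 1), (15, 2), (15, 3)]

Answer: OOOO
OOOO
OOOO
OOOO
OOOO
OOOO
OOOO
OOOO
OOOO
OOOO
OOOO
OOOO
OOOO
OOOO
OOOO
OOOO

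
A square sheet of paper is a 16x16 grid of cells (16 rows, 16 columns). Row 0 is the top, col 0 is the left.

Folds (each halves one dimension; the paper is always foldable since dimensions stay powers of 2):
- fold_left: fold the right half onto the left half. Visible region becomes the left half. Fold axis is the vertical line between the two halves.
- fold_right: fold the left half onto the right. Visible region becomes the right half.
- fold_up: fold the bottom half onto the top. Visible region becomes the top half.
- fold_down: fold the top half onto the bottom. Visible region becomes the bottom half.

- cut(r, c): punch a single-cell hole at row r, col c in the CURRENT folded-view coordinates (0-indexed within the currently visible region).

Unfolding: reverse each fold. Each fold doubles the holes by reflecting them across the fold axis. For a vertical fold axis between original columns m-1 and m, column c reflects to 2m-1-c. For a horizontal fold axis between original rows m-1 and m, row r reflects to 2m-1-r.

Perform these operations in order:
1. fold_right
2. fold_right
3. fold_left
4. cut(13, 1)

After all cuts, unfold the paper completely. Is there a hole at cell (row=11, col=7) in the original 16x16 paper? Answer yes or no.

Answer: no

Derivation:
Op 1 fold_right: fold axis v@8; visible region now rows[0,16) x cols[8,16) = 16x8
Op 2 fold_right: fold axis v@12; visible region now rows[0,16) x cols[12,16) = 16x4
Op 3 fold_left: fold axis v@14; visible region now rows[0,16) x cols[12,14) = 16x2
Op 4 cut(13, 1): punch at orig (13,13); cuts so far [(13, 13)]; region rows[0,16) x cols[12,14) = 16x2
Unfold 1 (reflect across v@14): 2 holes -> [(13, 13), (13, 14)]
Unfold 2 (reflect across v@12): 4 holes -> [(13, 9), (13, 10), (13, 13), (13, 14)]
Unfold 3 (reflect across v@8): 8 holes -> [(13, 1), (13, 2), (13, 5), (13, 6), (13, 9), (13, 10), (13, 13), (13, 14)]
Holes: [(13, 1), (13, 2), (13, 5), (13, 6), (13, 9), (13, 10), (13, 13), (13, 14)]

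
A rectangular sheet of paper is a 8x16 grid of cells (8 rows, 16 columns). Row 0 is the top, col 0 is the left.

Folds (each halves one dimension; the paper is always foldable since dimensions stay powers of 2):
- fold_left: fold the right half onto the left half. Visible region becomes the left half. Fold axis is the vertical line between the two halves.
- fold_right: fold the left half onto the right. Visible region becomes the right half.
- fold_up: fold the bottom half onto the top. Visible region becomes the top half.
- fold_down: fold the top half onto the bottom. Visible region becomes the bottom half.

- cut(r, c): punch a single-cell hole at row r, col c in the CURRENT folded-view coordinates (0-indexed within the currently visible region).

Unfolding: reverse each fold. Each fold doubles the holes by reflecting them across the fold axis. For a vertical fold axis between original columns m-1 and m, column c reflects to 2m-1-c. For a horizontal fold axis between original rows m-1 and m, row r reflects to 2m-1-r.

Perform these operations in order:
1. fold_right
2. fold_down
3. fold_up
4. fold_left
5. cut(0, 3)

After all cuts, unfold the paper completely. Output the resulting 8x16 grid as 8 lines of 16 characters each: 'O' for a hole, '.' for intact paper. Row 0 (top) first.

Op 1 fold_right: fold axis v@8; visible region now rows[0,8) x cols[8,16) = 8x8
Op 2 fold_down: fold axis h@4; visible region now rows[4,8) x cols[8,16) = 4x8
Op 3 fold_up: fold axis h@6; visible region now rows[4,6) x cols[8,16) = 2x8
Op 4 fold_left: fold axis v@12; visible region now rows[4,6) x cols[8,12) = 2x4
Op 5 cut(0, 3): punch at orig (4,11); cuts so far [(4, 11)]; region rows[4,6) x cols[8,12) = 2x4
Unfold 1 (reflect across v@12): 2 holes -> [(4, 11), (4, 12)]
Unfold 2 (reflect across h@6): 4 holes -> [(4, 11), (4, 12), (7, 11), (7, 12)]
Unfold 3 (reflect across h@4): 8 holes -> [(0, 11), (0, 12), (3, 11), (3, 12), (4, 11), (4, 12), (7, 11), (7, 12)]
Unfold 4 (reflect across v@8): 16 holes -> [(0, 3), (0, 4), (0, 11), (0, 12), (3, 3), (3, 4), (3, 11), (3, 12), (4, 3), (4, 4), (4, 11), (4, 12), (7, 3), (7, 4), (7, 11), (7, 12)]

Answer: ...OO......OO...
................
................
...OO......OO...
...OO......OO...
................
................
...OO......OO...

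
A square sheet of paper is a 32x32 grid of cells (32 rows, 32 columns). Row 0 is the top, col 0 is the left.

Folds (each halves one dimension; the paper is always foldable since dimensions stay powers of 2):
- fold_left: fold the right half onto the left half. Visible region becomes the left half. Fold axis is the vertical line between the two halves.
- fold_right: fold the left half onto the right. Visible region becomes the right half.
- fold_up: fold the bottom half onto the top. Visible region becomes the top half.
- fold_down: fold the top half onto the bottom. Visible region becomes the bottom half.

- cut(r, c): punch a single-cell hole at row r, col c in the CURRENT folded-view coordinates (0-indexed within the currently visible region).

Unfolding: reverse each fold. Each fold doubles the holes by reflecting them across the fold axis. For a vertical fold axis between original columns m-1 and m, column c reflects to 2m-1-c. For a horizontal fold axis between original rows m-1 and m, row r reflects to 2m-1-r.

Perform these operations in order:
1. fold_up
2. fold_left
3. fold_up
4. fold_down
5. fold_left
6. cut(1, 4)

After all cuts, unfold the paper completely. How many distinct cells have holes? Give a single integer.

Op 1 fold_up: fold axis h@16; visible region now rows[0,16) x cols[0,32) = 16x32
Op 2 fold_left: fold axis v@16; visible region now rows[0,16) x cols[0,16) = 16x16
Op 3 fold_up: fold axis h@8; visible region now rows[0,8) x cols[0,16) = 8x16
Op 4 fold_down: fold axis h@4; visible region now rows[4,8) x cols[0,16) = 4x16
Op 5 fold_left: fold axis v@8; visible region now rows[4,8) x cols[0,8) = 4x8
Op 6 cut(1, 4): punch at orig (5,4); cuts so far [(5, 4)]; region rows[4,8) x cols[0,8) = 4x8
Unfold 1 (reflect across v@8): 2 holes -> [(5, 4), (5, 11)]
Unfold 2 (reflect across h@4): 4 holes -> [(2, 4), (2, 11), (5, 4), (5, 11)]
Unfold 3 (reflect across h@8): 8 holes -> [(2, 4), (2, 11), (5, 4), (5, 11), (10, 4), (10, 11), (13, 4), (13, 11)]
Unfold 4 (reflect across v@16): 16 holes -> [(2, 4), (2, 11), (2, 20), (2, 27), (5, 4), (5, 11), (5, 20), (5, 27), (10, 4), (10, 11), (10, 20), (10, 27), (13, 4), (13, 11), (13, 20), (13, 27)]
Unfold 5 (reflect across h@16): 32 holes -> [(2, 4), (2, 11), (2, 20), (2, 27), (5, 4), (5, 11), (5, 20), (5, 27), (10, 4), (10, 11), (10, 20), (10, 27), (13, 4), (13, 11), (13, 20), (13, 27), (18, 4), (18, 11), (18, 20), (18, 27), (21, 4), (21, 11), (21, 20), (21, 27), (26, 4), (26, 11), (26, 20), (26, 27), (29, 4), (29, 11), (29, 20), (29, 27)]

Answer: 32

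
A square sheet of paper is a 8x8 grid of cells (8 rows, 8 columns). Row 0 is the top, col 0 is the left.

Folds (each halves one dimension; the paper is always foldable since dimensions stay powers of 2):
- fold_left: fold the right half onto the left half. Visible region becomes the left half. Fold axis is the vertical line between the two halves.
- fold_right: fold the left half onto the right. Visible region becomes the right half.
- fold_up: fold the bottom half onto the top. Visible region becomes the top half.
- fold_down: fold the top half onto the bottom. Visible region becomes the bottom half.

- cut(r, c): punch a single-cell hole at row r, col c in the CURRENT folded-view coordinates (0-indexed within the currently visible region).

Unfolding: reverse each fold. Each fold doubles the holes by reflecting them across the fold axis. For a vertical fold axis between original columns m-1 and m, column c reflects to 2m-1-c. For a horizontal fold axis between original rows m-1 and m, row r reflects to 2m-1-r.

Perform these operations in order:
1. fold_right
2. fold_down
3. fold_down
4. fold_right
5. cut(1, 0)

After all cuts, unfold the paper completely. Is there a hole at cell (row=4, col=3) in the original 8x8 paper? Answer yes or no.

Answer: no

Derivation:
Op 1 fold_right: fold axis v@4; visible region now rows[0,8) x cols[4,8) = 8x4
Op 2 fold_down: fold axis h@4; visible region now rows[4,8) x cols[4,8) = 4x4
Op 3 fold_down: fold axis h@6; visible region now rows[6,8) x cols[4,8) = 2x4
Op 4 fold_right: fold axis v@6; visible region now rows[6,8) x cols[6,8) = 2x2
Op 5 cut(1, 0): punch at orig (7,6); cuts so far [(7, 6)]; region rows[6,8) x cols[6,8) = 2x2
Unfold 1 (reflect across v@6): 2 holes -> [(7, 5), (7, 6)]
Unfold 2 (reflect across h@6): 4 holes -> [(4, 5), (4, 6), (7, 5), (7, 6)]
Unfold 3 (reflect across h@4): 8 holes -> [(0, 5), (0, 6), (3, 5), (3, 6), (4, 5), (4, 6), (7, 5), (7, 6)]
Unfold 4 (reflect across v@4): 16 holes -> [(0, 1), (0, 2), (0, 5), (0, 6), (3, 1), (3, 2), (3, 5), (3, 6), (4, 1), (4, 2), (4, 5), (4, 6), (7, 1), (7, 2), (7, 5), (7, 6)]
Holes: [(0, 1), (0, 2), (0, 5), (0, 6), (3, 1), (3, 2), (3, 5), (3, 6), (4, 1), (4, 2), (4, 5), (4, 6), (7, 1), (7, 2), (7, 5), (7, 6)]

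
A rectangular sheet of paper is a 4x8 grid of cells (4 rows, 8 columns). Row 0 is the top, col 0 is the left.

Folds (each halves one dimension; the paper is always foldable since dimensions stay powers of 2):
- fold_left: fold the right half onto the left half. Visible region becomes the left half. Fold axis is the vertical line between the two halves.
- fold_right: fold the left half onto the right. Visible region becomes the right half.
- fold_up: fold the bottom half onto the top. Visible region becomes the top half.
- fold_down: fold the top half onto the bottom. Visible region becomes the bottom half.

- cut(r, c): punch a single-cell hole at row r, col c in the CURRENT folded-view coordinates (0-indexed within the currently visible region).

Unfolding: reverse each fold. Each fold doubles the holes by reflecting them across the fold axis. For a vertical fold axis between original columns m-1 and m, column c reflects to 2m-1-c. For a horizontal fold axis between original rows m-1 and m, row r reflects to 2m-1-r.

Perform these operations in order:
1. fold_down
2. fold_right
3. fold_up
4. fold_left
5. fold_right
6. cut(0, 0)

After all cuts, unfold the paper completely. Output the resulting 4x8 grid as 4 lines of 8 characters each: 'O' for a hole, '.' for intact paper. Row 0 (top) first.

Op 1 fold_down: fold axis h@2; visible region now rows[2,4) x cols[0,8) = 2x8
Op 2 fold_right: fold axis v@4; visible region now rows[2,4) x cols[4,8) = 2x4
Op 3 fold_up: fold axis h@3; visible region now rows[2,3) x cols[4,8) = 1x4
Op 4 fold_left: fold axis v@6; visible region now rows[2,3) x cols[4,6) = 1x2
Op 5 fold_right: fold axis v@5; visible region now rows[2,3) x cols[5,6) = 1x1
Op 6 cut(0, 0): punch at orig (2,5); cuts so far [(2, 5)]; region rows[2,3) x cols[5,6) = 1x1
Unfold 1 (reflect across v@5): 2 holes -> [(2, 4), (2, 5)]
Unfold 2 (reflect across v@6): 4 holes -> [(2, 4), (2, 5), (2, 6), (2, 7)]
Unfold 3 (reflect across h@3): 8 holes -> [(2, 4), (2, 5), (2, 6), (2, 7), (3, 4), (3, 5), (3, 6), (3, 7)]
Unfold 4 (reflect across v@4): 16 holes -> [(2, 0), (2, 1), (2, 2), (2, 3), (2, 4), (2, 5), (2, 6), (2, 7), (3, 0), (3, 1), (3, 2), (3, 3), (3, 4), (3, 5), (3, 6), (3, 7)]
Unfold 5 (reflect across h@2): 32 holes -> [(0, 0), (0, 1), (0, 2), (0, 3), (0, 4), (0, 5), (0, 6), (0, 7), (1, 0), (1, 1), (1, 2), (1, 3), (1, 4), (1, 5), (1, 6), (1, 7), (2, 0), (2, 1), (2, 2), (2, 3), (2, 4), (2, 5), (2, 6), (2, 7), (3, 0), (3, 1), (3, 2), (3, 3), (3, 4), (3, 5), (3, 6), (3, 7)]

Answer: OOOOOOOO
OOOOOOOO
OOOOOOOO
OOOOOOOO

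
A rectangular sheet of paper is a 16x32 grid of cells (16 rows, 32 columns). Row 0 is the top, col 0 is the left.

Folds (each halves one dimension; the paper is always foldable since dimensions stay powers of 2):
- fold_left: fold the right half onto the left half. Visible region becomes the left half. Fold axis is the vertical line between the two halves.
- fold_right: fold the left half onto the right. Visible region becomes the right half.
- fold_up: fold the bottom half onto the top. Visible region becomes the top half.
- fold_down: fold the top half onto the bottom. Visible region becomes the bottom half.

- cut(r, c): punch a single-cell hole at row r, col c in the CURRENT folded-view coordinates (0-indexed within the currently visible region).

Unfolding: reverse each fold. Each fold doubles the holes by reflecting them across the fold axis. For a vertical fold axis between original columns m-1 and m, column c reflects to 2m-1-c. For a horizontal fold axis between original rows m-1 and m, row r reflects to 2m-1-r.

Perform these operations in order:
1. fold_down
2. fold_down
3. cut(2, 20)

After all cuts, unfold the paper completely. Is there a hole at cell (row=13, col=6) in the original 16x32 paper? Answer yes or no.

Answer: no

Derivation:
Op 1 fold_down: fold axis h@8; visible region now rows[8,16) x cols[0,32) = 8x32
Op 2 fold_down: fold axis h@12; visible region now rows[12,16) x cols[0,32) = 4x32
Op 3 cut(2, 20): punch at orig (14,20); cuts so far [(14, 20)]; region rows[12,16) x cols[0,32) = 4x32
Unfold 1 (reflect across h@12): 2 holes -> [(9, 20), (14, 20)]
Unfold 2 (reflect across h@8): 4 holes -> [(1, 20), (6, 20), (9, 20), (14, 20)]
Holes: [(1, 20), (6, 20), (9, 20), (14, 20)]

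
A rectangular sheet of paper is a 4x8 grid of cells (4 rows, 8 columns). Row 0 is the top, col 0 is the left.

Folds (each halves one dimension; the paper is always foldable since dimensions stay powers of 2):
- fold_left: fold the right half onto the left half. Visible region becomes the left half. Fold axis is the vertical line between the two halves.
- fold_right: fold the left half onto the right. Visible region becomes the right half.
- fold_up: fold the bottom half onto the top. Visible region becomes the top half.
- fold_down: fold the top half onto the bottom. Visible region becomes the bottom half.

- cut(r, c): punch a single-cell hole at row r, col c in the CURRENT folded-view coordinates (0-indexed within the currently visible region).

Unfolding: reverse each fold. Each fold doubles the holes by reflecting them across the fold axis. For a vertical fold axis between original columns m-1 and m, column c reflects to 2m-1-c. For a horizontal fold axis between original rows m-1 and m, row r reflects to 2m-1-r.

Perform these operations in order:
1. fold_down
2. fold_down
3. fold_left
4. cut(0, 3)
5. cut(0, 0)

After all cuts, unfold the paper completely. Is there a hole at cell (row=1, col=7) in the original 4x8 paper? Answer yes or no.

Answer: yes

Derivation:
Op 1 fold_down: fold axis h@2; visible region now rows[2,4) x cols[0,8) = 2x8
Op 2 fold_down: fold axis h@3; visible region now rows[3,4) x cols[0,8) = 1x8
Op 3 fold_left: fold axis v@4; visible region now rows[3,4) x cols[0,4) = 1x4
Op 4 cut(0, 3): punch at orig (3,3); cuts so far [(3, 3)]; region rows[3,4) x cols[0,4) = 1x4
Op 5 cut(0, 0): punch at orig (3,0); cuts so far [(3, 0), (3, 3)]; region rows[3,4) x cols[0,4) = 1x4
Unfold 1 (reflect across v@4): 4 holes -> [(3, 0), (3, 3), (3, 4), (3, 7)]
Unfold 2 (reflect across h@3): 8 holes -> [(2, 0), (2, 3), (2, 4), (2, 7), (3, 0), (3, 3), (3, 4), (3, 7)]
Unfold 3 (reflect across h@2): 16 holes -> [(0, 0), (0, 3), (0, 4), (0, 7), (1, 0), (1, 3), (1, 4), (1, 7), (2, 0), (2, 3), (2, 4), (2, 7), (3, 0), (3, 3), (3, 4), (3, 7)]
Holes: [(0, 0), (0, 3), (0, 4), (0, 7), (1, 0), (1, 3), (1, 4), (1, 7), (2, 0), (2, 3), (2, 4), (2, 7), (3, 0), (3, 3), (3, 4), (3, 7)]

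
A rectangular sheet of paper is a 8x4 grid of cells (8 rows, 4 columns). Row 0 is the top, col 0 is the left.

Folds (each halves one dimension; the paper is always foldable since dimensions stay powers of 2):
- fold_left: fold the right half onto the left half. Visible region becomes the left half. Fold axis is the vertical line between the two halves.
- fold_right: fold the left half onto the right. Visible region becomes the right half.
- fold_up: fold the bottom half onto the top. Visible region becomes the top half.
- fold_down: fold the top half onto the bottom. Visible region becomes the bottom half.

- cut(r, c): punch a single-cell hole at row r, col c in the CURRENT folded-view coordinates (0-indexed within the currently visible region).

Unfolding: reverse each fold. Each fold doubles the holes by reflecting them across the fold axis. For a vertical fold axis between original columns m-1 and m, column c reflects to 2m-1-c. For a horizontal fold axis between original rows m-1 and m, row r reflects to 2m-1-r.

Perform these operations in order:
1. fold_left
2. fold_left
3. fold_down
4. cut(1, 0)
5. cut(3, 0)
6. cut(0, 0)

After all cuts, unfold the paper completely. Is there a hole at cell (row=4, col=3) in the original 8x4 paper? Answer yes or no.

Answer: yes

Derivation:
Op 1 fold_left: fold axis v@2; visible region now rows[0,8) x cols[0,2) = 8x2
Op 2 fold_left: fold axis v@1; visible region now rows[0,8) x cols[0,1) = 8x1
Op 3 fold_down: fold axis h@4; visible region now rows[4,8) x cols[0,1) = 4x1
Op 4 cut(1, 0): punch at orig (5,0); cuts so far [(5, 0)]; region rows[4,8) x cols[0,1) = 4x1
Op 5 cut(3, 0): punch at orig (7,0); cuts so far [(5, 0), (7, 0)]; region rows[4,8) x cols[0,1) = 4x1
Op 6 cut(0, 0): punch at orig (4,0); cuts so far [(4, 0), (5, 0), (7, 0)]; region rows[4,8) x cols[0,1) = 4x1
Unfold 1 (reflect across h@4): 6 holes -> [(0, 0), (2, 0), (3, 0), (4, 0), (5, 0), (7, 0)]
Unfold 2 (reflect across v@1): 12 holes -> [(0, 0), (0, 1), (2, 0), (2, 1), (3, 0), (3, 1), (4, 0), (4, 1), (5, 0), (5, 1), (7, 0), (7, 1)]
Unfold 3 (reflect across v@2): 24 holes -> [(0, 0), (0, 1), (0, 2), (0, 3), (2, 0), (2, 1), (2, 2), (2, 3), (3, 0), (3, 1), (3, 2), (3, 3), (4, 0), (4, 1), (4, 2), (4, 3), (5, 0), (5, 1), (5, 2), (5, 3), (7, 0), (7, 1), (7, 2), (7, 3)]
Holes: [(0, 0), (0, 1), (0, 2), (0, 3), (2, 0), (2, 1), (2, 2), (2, 3), (3, 0), (3, 1), (3, 2), (3, 3), (4, 0), (4, 1), (4, 2), (4, 3), (5, 0), (5, 1), (5, 2), (5, 3), (7, 0), (7, 1), (7, 2), (7, 3)]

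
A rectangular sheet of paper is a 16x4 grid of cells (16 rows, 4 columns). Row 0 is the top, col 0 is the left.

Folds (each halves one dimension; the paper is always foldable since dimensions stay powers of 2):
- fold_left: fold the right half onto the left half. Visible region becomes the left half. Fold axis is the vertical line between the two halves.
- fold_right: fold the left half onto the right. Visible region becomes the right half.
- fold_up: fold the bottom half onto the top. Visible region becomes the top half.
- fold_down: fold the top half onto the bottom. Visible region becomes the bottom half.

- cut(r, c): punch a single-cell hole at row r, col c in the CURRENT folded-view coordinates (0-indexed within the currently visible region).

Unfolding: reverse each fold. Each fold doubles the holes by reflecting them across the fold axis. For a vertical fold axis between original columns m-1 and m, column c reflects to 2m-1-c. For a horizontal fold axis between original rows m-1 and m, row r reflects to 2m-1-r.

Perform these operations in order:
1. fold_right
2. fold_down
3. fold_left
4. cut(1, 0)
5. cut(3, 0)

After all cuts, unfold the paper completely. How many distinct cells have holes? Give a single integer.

Op 1 fold_right: fold axis v@2; visible region now rows[0,16) x cols[2,4) = 16x2
Op 2 fold_down: fold axis h@8; visible region now rows[8,16) x cols[2,4) = 8x2
Op 3 fold_left: fold axis v@3; visible region now rows[8,16) x cols[2,3) = 8x1
Op 4 cut(1, 0): punch at orig (9,2); cuts so far [(9, 2)]; region rows[8,16) x cols[2,3) = 8x1
Op 5 cut(3, 0): punch at orig (11,2); cuts so far [(9, 2), (11, 2)]; region rows[8,16) x cols[2,3) = 8x1
Unfold 1 (reflect across v@3): 4 holes -> [(9, 2), (9, 3), (11, 2), (11, 3)]
Unfold 2 (reflect across h@8): 8 holes -> [(4, 2), (4, 3), (6, 2), (6, 3), (9, 2), (9, 3), (11, 2), (11, 3)]
Unfold 3 (reflect across v@2): 16 holes -> [(4, 0), (4, 1), (4, 2), (4, 3), (6, 0), (6, 1), (6, 2), (6, 3), (9, 0), (9, 1), (9, 2), (9, 3), (11, 0), (11, 1), (11, 2), (11, 3)]

Answer: 16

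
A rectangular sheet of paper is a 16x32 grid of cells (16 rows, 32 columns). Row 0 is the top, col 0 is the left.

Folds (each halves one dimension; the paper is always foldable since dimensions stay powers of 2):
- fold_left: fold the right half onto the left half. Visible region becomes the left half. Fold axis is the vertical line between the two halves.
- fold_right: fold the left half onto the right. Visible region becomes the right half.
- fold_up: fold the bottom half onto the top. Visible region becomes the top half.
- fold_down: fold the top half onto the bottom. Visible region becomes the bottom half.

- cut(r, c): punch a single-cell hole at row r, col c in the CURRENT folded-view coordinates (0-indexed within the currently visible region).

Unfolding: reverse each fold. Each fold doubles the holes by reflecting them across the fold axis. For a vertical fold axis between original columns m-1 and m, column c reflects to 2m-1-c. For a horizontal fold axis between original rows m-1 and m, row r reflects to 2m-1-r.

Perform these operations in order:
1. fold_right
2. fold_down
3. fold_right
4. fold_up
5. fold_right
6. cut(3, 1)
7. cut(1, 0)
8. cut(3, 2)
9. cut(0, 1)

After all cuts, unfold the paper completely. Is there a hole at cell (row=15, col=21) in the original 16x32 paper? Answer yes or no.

Op 1 fold_right: fold axis v@16; visible region now rows[0,16) x cols[16,32) = 16x16
Op 2 fold_down: fold axis h@8; visible region now rows[8,16) x cols[16,32) = 8x16
Op 3 fold_right: fold axis v@24; visible region now rows[8,16) x cols[24,32) = 8x8
Op 4 fold_up: fold axis h@12; visible region now rows[8,12) x cols[24,32) = 4x8
Op 5 fold_right: fold axis v@28; visible region now rows[8,12) x cols[28,32) = 4x4
Op 6 cut(3, 1): punch at orig (11,29); cuts so far [(11, 29)]; region rows[8,12) x cols[28,32) = 4x4
Op 7 cut(1, 0): punch at orig (9,28); cuts so far [(9, 28), (11, 29)]; region rows[8,12) x cols[28,32) = 4x4
Op 8 cut(3, 2): punch at orig (11,30); cuts so far [(9, 28), (11, 29), (11, 30)]; region rows[8,12) x cols[28,32) = 4x4
Op 9 cut(0, 1): punch at orig (8,29); cuts so far [(8, 29), (9, 28), (11, 29), (11, 30)]; region rows[8,12) x cols[28,32) = 4x4
Unfold 1 (reflect across v@28): 8 holes -> [(8, 26), (8, 29), (9, 27), (9, 28), (11, 25), (11, 26), (11, 29), (11, 30)]
Unfold 2 (reflect across h@12): 16 holes -> [(8, 26), (8, 29), (9, 27), (9, 28), (11, 25), (11, 26), (11, 29), (11, 30), (12, 25), (12, 26), (12, 29), (12, 30), (14, 27), (14, 28), (15, 26), (15, 29)]
Unfold 3 (reflect across v@24): 32 holes -> [(8, 18), (8, 21), (8, 26), (8, 29), (9, 19), (9, 20), (9, 27), (9, 28), (11, 17), (11, 18), (11, 21), (11, 22), (11, 25), (11, 26), (11, 29), (11, 30), (12, 17), (12, 18), (12, 21), (12, 22), (12, 25), (12, 26), (12, 29), (12, 30), (14, 19), (14, 20), (14, 27), (14, 28), (15, 18), (15, 21), (15, 26), (15, 29)]
Unfold 4 (reflect across h@8): 64 holes -> [(0, 18), (0, 21), (0, 26), (0, 29), (1, 19), (1, 20), (1, 27), (1, 28), (3, 17), (3, 18), (3, 21), (3, 22), (3, 25), (3, 26), (3, 29), (3, 30), (4, 17), (4, 18), (4, 21), (4, 22), (4, 25), (4, 26), (4, 29), (4, 30), (6, 19), (6, 20), (6, 27), (6, 28), (7, 18), (7, 21), (7, 26), (7, 29), (8, 18), (8, 21), (8, 26), (8, 29), (9, 19), (9, 20), (9, 27), (9, 28), (11, 17), (11, 18), (11, 21), (11, 22), (11, 25), (11, 26), (11, 29), (11, 30), (12, 17), (12, 18), (12, 21), (12, 22), (12, 25), (12, 26), (12, 29), (12, 30), (14, 19), (14, 20), (14, 27), (14, 28), (15, 18), (15, 21), (15, 26), (15, 29)]
Unfold 5 (reflect across v@16): 128 holes -> [(0, 2), (0, 5), (0, 10), (0, 13), (0, 18), (0, 21), (0, 26), (0, 29), (1, 3), (1, 4), (1, 11), (1, 12), (1, 19), (1, 20), (1, 27), (1, 28), (3, 1), (3, 2), (3, 5), (3, 6), (3, 9), (3, 10), (3, 13), (3, 14), (3, 17), (3, 18), (3, 21), (3, 22), (3, 25), (3, 26), (3, 29), (3, 30), (4, 1), (4, 2), (4, 5), (4, 6), (4, 9), (4, 10), (4, 13), (4, 14), (4, 17), (4, 18), (4, 21), (4, 22), (4, 25), (4, 26), (4, 29), (4, 30), (6, 3), (6, 4), (6, 11), (6, 12), (6, 19), (6, 20), (6, 27), (6, 28), (7, 2), (7, 5), (7, 10), (7, 13), (7, 18), (7, 21), (7, 26), (7, 29), (8, 2), (8, 5), (8, 10), (8, 13), (8, 18), (8, 21), (8, 26), (8, 29), (9, 3), (9, 4), (9, 11), (9, 12), (9, 19), (9, 20), (9, 27), (9, 28), (11, 1), (11, 2), (11, 5), (11, 6), (11, 9), (11, 10), (11, 13), (11, 14), (11, 17), (11, 18), (11, 21), (11, 22), (11, 25), (11, 26), (11, 29), (11, 30), (12, 1), (12, 2), (12, 5), (12, 6), (12, 9), (12, 10), (12, 13), (12, 14), (12, 17), (12, 18), (12, 21), (12, 22), (12, 25), (12, 26), (12, 29), (12, 30), (14, 3), (14, 4), (14, 11), (14, 12), (14, 19), (14, 20), (14, 27), (14, 28), (15, 2), (15, 5), (15, 10), (15, 13), (15, 18), (15, 21), (15, 26), (15, 29)]
Holes: [(0, 2), (0, 5), (0, 10), (0, 13), (0, 18), (0, 21), (0, 26), (0, 29), (1, 3), (1, 4), (1, 11), (1, 12), (1, 19), (1, 20), (1, 27), (1, 28), (3, 1), (3, 2), (3, 5), (3, 6), (3, 9), (3, 10), (3, 13), (3, 14), (3, 17), (3, 18), (3, 21), (3, 22), (3, 25), (3, 26), (3, 29), (3, 30), (4, 1), (4, 2), (4, 5), (4, 6), (4, 9), (4, 10), (4, 13), (4, 14), (4, 17), (4, 18), (4, 21), (4, 22), (4, 25), (4, 26), (4, 29), (4, 30), (6, 3), (6, 4), (6, 11), (6, 12), (6, 19), (6, 20), (6, 27), (6, 28), (7, 2), (7, 5), (7, 10), (7, 13), (7, 18), (7, 21), (7, 26), (7, 29), (8, 2), (8, 5), (8, 10), (8, 13), (8, 18), (8, 21), (8, 26), (8, 29), (9, 3), (9, 4), (9, 11), (9, 12), (9, 19), (9, 20), (9, 27), (9, 28), (11, 1), (11, 2), (11, 5), (11, 6), (11, 9), (11, 10), (11, 13), (11, 14), (11, 17), (11, 18), (11, 21), (11, 22), (11, 25), (11, 26), (11, 29), (11, 30), (12, 1), (12, 2), (12, 5), (12, 6), (12, 9), (12, 10), (12, 13), (12, 14), (12, 17), (12, 18), (12, 21), (12, 22), (12, 25), (12, 26), (12, 29), (12, 30), (14, 3), (14, 4), (14, 11), (14, 12), (14, 19), (14, 20), (14, 27), (14, 28), (15, 2), (15, 5), (15, 10), (15, 13), (15, 18), (15, 21), (15, 26), (15, 29)]

Answer: yes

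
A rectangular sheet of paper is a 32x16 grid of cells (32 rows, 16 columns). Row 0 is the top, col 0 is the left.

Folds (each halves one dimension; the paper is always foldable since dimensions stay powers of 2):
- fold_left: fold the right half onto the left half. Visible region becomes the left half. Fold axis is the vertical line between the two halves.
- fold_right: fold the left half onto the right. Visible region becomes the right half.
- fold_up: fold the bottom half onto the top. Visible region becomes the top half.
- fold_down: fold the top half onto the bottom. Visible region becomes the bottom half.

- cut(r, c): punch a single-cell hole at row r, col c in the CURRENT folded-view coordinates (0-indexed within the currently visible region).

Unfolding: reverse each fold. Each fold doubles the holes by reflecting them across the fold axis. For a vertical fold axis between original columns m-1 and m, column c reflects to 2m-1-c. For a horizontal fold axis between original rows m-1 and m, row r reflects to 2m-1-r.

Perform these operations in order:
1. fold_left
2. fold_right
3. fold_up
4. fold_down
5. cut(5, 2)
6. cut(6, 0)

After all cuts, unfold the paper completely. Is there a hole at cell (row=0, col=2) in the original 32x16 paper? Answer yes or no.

Answer: no

Derivation:
Op 1 fold_left: fold axis v@8; visible region now rows[0,32) x cols[0,8) = 32x8
Op 2 fold_right: fold axis v@4; visible region now rows[0,32) x cols[4,8) = 32x4
Op 3 fold_up: fold axis h@16; visible region now rows[0,16) x cols[4,8) = 16x4
Op 4 fold_down: fold axis h@8; visible region now rows[8,16) x cols[4,8) = 8x4
Op 5 cut(5, 2): punch at orig (13,6); cuts so far [(13, 6)]; region rows[8,16) x cols[4,8) = 8x4
Op 6 cut(6, 0): punch at orig (14,4); cuts so far [(13, 6), (14, 4)]; region rows[8,16) x cols[4,8) = 8x4
Unfold 1 (reflect across h@8): 4 holes -> [(1, 4), (2, 6), (13, 6), (14, 4)]
Unfold 2 (reflect across h@16): 8 holes -> [(1, 4), (2, 6), (13, 6), (14, 4), (17, 4), (18, 6), (29, 6), (30, 4)]
Unfold 3 (reflect across v@4): 16 holes -> [(1, 3), (1, 4), (2, 1), (2, 6), (13, 1), (13, 6), (14, 3), (14, 4), (17, 3), (17, 4), (18, 1), (18, 6), (29, 1), (29, 6), (30, 3), (30, 4)]
Unfold 4 (reflect across v@8): 32 holes -> [(1, 3), (1, 4), (1, 11), (1, 12), (2, 1), (2, 6), (2, 9), (2, 14), (13, 1), (13, 6), (13, 9), (13, 14), (14, 3), (14, 4), (14, 11), (14, 12), (17, 3), (17, 4), (17, 11), (17, 12), (18, 1), (18, 6), (18, 9), (18, 14), (29, 1), (29, 6), (29, 9), (29, 14), (30, 3), (30, 4), (30, 11), (30, 12)]
Holes: [(1, 3), (1, 4), (1, 11), (1, 12), (2, 1), (2, 6), (2, 9), (2, 14), (13, 1), (13, 6), (13, 9), (13, 14), (14, 3), (14, 4), (14, 11), (14, 12), (17, 3), (17, 4), (17, 11), (17, 12), (18, 1), (18, 6), (18, 9), (18, 14), (29, 1), (29, 6), (29, 9), (29, 14), (30, 3), (30, 4), (30, 11), (30, 12)]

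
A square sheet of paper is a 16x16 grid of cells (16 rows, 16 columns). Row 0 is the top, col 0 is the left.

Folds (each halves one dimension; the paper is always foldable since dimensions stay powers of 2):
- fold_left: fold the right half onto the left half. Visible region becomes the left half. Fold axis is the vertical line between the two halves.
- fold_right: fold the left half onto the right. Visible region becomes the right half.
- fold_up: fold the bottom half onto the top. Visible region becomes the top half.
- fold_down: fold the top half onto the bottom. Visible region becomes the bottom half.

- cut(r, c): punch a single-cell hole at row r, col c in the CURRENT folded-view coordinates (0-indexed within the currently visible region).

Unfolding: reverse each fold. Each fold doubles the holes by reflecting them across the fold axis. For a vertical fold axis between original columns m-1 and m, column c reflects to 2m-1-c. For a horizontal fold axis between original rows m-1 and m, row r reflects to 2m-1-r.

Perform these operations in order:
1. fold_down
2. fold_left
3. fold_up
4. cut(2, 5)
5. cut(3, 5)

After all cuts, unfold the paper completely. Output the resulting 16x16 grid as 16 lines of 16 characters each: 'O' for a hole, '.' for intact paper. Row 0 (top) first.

Op 1 fold_down: fold axis h@8; visible region now rows[8,16) x cols[0,16) = 8x16
Op 2 fold_left: fold axis v@8; visible region now rows[8,16) x cols[0,8) = 8x8
Op 3 fold_up: fold axis h@12; visible region now rows[8,12) x cols[0,8) = 4x8
Op 4 cut(2, 5): punch at orig (10,5); cuts so far [(10, 5)]; region rows[8,12) x cols[0,8) = 4x8
Op 5 cut(3, 5): punch at orig (11,5); cuts so far [(10, 5), (11, 5)]; region rows[8,12) x cols[0,8) = 4x8
Unfold 1 (reflect across h@12): 4 holes -> [(10, 5), (11, 5), (12, 5), (13, 5)]
Unfold 2 (reflect across v@8): 8 holes -> [(10, 5), (10, 10), (11, 5), (11, 10), (12, 5), (12, 10), (13, 5), (13, 10)]
Unfold 3 (reflect across h@8): 16 holes -> [(2, 5), (2, 10), (3, 5), (3, 10), (4, 5), (4, 10), (5, 5), (5, 10), (10, 5), (10, 10), (11, 5), (11, 10), (12, 5), (12, 10), (13, 5), (13, 10)]

Answer: ................
................
.....O....O.....
.....O....O.....
.....O....O.....
.....O....O.....
................
................
................
................
.....O....O.....
.....O....O.....
.....O....O.....
.....O....O.....
................
................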